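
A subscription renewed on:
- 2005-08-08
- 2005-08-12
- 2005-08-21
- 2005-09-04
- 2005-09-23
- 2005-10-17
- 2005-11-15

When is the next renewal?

Gaps: 4, 9, 14, 19, 24, 29 days — each gap is 5 larger than the previous one.
Next gap: 34 days. 2005-11-15 + 34 days = 2005-12-19.

2005-12-19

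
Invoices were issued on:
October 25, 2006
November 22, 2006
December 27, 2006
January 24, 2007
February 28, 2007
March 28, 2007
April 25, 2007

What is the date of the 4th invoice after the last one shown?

August 22, 2007

All dates are Wednesdays, 28, 35, 28, 35, 28, 28 days apart.
Specifically, the 4th Wednesday of each month.
May 2007 — 4th Wednesday is May 23, 2007.
4th Wednesday of June 2007: June 27, 2007.
July 2007 — 4th Wednesday is July 25, 2007.
4th Wednesday of August 2007: August 22, 2007.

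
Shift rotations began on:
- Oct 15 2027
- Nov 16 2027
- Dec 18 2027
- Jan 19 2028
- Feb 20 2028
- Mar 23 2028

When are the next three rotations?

Gaps between consecutive events: 32, 32, 32, 32, 32 days — a constant 32-day interval.
Mar 23 2028 + 32 days = Apr 24 2028.
Apr 24 2028 + 32 days = May 26 2028.
May 26 2028 + 32 days = Jun 27 2028.

Apr 24 2028, May 26 2028, Jun 27 2028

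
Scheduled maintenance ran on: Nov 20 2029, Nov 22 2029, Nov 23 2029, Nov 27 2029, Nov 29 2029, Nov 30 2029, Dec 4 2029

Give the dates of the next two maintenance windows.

The gap pattern 2, 1, 4, 2, 1, 4 repeats every 3 events.
These are the Tuesdays, Thursdays and Fridays of each week.
The following Thursday is Dec 6 2029.
The following Friday is Dec 7 2029.

Dec 6 2029, Dec 7 2029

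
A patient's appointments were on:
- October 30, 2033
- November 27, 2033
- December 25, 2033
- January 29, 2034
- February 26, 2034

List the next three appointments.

March 26, 2034; April 30, 2034; May 28, 2034

Every date is a Sunday; gaps 28, 28, 35, 28 days.
Each is the last Sunday of its month (at least one falls on the 29th or later, ruling out '4th Sunday').
Last Sunday of March 2034: March 26, 2034.
April 2034 ends with Sunday April 30, 2034.
Last Sunday of May 2034: May 28, 2034.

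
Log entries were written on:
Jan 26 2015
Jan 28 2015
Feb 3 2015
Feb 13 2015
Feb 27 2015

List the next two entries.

The spacing grows by 4 each time: 2, 6, 10, 14 days.
Next gap: 18 days. Feb 27 2015 + 18 days = Mar 17 2015.
Next gap: 22 days. Mar 17 2015 + 22 days = Apr 8 2015.

Mar 17 2015, Apr 8 2015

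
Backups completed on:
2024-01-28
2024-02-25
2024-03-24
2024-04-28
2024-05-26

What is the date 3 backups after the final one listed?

These are Sundays at 28- or 35-day spacing (28, 28, 35, 28).
The pattern: 4th Sunday of the month.
4th Sunday of June 2024: 2024-06-23.
4th Sunday of July 2024: 2024-07-28.
August 2024 — 4th Sunday is 2024-08-25.

2024-08-25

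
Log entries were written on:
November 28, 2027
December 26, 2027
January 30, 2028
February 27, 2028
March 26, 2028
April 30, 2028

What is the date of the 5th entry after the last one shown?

These are Sundays with 28, 35, 28, 28, 35-day gaps.
Each is the final Sunday of its month — January 30, 2028 is past the 28th, so '4th Sunday' doesn't fit.
May 2028 ends with Sunday May 28, 2028.
June 2028 ends with Sunday June 25, 2028.
Last Sunday of July 2028: July 30, 2028.
August 2028 ends with Sunday August 27, 2028.
Last Sunday of September 2028: September 24, 2028.

September 24, 2028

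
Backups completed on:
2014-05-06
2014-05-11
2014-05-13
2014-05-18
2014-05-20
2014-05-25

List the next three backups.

Gaps: 5, 2, 5, 2, 5 days — not constant, but cyclic with period 2.
The events fall on every Tuesday and Sunday.
Next Tuesday: 2014-05-27.
Next Sunday: 2014-06-01.
The following Tuesday is 2014-06-03.

2014-05-27, 2014-06-01, 2014-06-03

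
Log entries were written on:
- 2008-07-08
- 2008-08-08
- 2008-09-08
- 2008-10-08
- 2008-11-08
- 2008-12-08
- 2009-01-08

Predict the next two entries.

2009-02-08, 2009-03-08

The day-of-month is always 8 (31, 31, 30, 31, 30, 31 days between events).
So this recurs on the 8th of each month.
Next: February 2009 → 2009-02-08.
Next: March 2009 → 2009-03-08.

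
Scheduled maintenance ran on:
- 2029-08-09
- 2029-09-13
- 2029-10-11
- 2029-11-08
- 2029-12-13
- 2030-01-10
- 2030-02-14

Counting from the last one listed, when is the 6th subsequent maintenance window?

2030-08-08

Gaps: 35, 28, 28, 35, 28, 35 days — a mix of 28 and 35. Every date is a Thursday.
Each is the 2nd Thursday of its month.
2nd Thursday of March 2030: 2030-03-14.
2nd Thursday of April 2030: 2030-04-11.
2nd Thursday of May 2030: 2030-05-09.
2nd Thursday of June 2030: 2030-06-13.
2nd Thursday of July 2030: 2030-07-11.
2nd Thursday of August 2030: 2030-08-08.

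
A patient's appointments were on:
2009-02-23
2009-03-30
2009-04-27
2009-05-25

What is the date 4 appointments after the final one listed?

2009-09-28

All Mondays; the gaps (35, 28, 28) vary with month length.
This is the last Monday of each month.
Last Monday of June 2009: 2009-06-29.
Last Monday of July 2009: 2009-07-27.
August 2009 ends with Monday 2009-08-31.
September 2009 ends with Monday 2009-09-28.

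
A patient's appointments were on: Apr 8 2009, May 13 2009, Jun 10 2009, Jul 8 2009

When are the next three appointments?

These are Wednesdays at 28- or 35-day spacing (35, 28, 28).
The pattern: 2nd Wednesday of the month.
2nd Wednesday of August 2009: Aug 12 2009.
2nd Wednesday of September 2009: Sep 9 2009.
2nd Wednesday of October 2009: Oct 14 2009.

Aug 12 2009, Sep 9 2009, Oct 14 2009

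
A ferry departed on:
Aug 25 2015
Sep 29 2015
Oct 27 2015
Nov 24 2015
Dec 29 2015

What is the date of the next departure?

These are Tuesdays with 35, 28, 28, 35-day gaps.
Each is the final Tuesday of its month — Sep 29 2015 is past the 28th, so '4th Tuesday' doesn't fit.
January 2016 ends with Tuesday Jan 26 2016.

Jan 26 2016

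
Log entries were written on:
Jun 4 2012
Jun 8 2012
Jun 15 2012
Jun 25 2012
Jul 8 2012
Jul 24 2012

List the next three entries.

Aug 12 2012, Sep 3 2012, Sep 28 2012

Intervals are 4, 7, 10, 13, 16 days — an arithmetic progression with common difference 3.
Next gap: 19 days. Jul 24 2012 + 19 days = Aug 12 2012.
Next gap: 22 days. Aug 12 2012 + 22 days = Sep 3 2012.
Next gap: 25 days. Sep 3 2012 + 25 days = Sep 28 2012.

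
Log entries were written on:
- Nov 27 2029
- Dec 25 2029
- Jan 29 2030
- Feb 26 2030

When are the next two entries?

These are Tuesdays with 28, 35, 28-day gaps.
Each is the final Tuesday of its month — Jan 29 2030 is past the 28th, so '4th Tuesday' doesn't fit.
Last Tuesday of March 2030: Mar 26 2030.
Last Tuesday of April 2030: Apr 30 2030.

Mar 26 2030, Apr 30 2030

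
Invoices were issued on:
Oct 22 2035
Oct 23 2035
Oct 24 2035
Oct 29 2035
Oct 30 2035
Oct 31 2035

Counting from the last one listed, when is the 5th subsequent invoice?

Nov 13 2035

The gap pattern 1, 1, 5, 1, 1 repeats every 3 events.
These are the Mondays, Tuesdays and Wednesdays of each week.
The following Monday is Nov 5 2035.
Next Tuesday: Nov 6 2035.
Next Wednesday: Nov 7 2035.
The following Monday is Nov 12 2035.
The following Tuesday is Nov 13 2035.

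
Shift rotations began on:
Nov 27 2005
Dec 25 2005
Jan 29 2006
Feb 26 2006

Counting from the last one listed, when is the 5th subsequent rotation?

These are Sundays with 28, 35, 28-day gaps.
Each is the final Sunday of its month — Jan 29 2006 is past the 28th, so '4th Sunday' doesn't fit.
Last Sunday of March 2006: Mar 26 2006.
Last Sunday of April 2006: Apr 30 2006.
May 2006 ends with Sunday May 28 2006.
Last Sunday of June 2006: Jun 25 2006.
July 2006 ends with Sunday Jul 30 2006.

Jul 30 2006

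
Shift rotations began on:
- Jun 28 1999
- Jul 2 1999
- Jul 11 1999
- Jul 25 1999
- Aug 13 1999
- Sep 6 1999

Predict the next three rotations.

Oct 5 1999, Nov 8 1999, Dec 17 1999

Gaps: 4, 9, 14, 19, 24 days — each gap is 5 larger than the previous one.
Next gap: 29 days. Sep 6 1999 + 29 days = Oct 5 1999.
Next gap: 34 days. Oct 5 1999 + 34 days = Nov 8 1999.
Next gap: 39 days. Nov 8 1999 + 39 days = Dec 17 1999.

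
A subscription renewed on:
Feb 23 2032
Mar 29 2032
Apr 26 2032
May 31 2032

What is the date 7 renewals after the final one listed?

Dec 27 2032

All Mondays; the gaps (35, 28, 35) vary with month length.
This is the last Monday of each month.
June 2032 ends with Monday Jun 28 2032.
Last Monday of July 2032: Jul 26 2032.
Last Monday of August 2032: Aug 30 2032.
September 2032 ends with Monday Sep 27 2032.
October 2032 ends with Monday Oct 25 2032.
Last Monday of November 2032: Nov 29 2032.
December 2032 ends with Monday Dec 27 2032.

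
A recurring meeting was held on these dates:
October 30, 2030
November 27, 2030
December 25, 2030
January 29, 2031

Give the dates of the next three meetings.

Every date is a Wednesday; gaps 28, 28, 35 days.
Each is the last Wednesday of its month (at least one falls on the 29th or later, ruling out '4th Wednesday').
Last Wednesday of February 2031: February 26, 2031.
Last Wednesday of March 2031: March 26, 2031.
Last Wednesday of April 2031: April 30, 2031.

February 26, 2031; March 26, 2031; April 30, 2031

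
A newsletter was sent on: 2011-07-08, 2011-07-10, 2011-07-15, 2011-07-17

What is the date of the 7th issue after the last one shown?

2011-08-12

The gap pattern 2, 5, 2 repeats every 2 events.
These are the Fridays and Sundays of each week.
Next Friday: 2011-07-22.
Next Sunday: 2011-07-24.
The following Friday is 2011-07-29.
Next Sunday: 2011-07-31.
Next Friday: 2011-08-05.
Next Sunday: 2011-08-07.
Next Friday: 2011-08-12.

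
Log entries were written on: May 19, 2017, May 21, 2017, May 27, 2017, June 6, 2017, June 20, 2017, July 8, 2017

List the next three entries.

July 30, 2017; August 25, 2017; September 24, 2017

The spacing grows by 4 each time: 2, 6, 10, 14, 18 days.
Next gap: 22 days. July 8, 2017 + 22 days = July 30, 2017.
Next gap: 26 days. July 30, 2017 + 26 days = August 25, 2017.
Next gap: 30 days. August 25, 2017 + 30 days = September 24, 2017.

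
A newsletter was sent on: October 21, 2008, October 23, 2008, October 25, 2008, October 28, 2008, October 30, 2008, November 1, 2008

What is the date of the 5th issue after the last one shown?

The gap pattern 2, 2, 3, 2, 2 repeats every 3 events.
These are the Tuesdays, Thursdays and Saturdays of each week.
Next Tuesday: November 4, 2008.
The following Thursday is November 6, 2008.
Next Saturday: November 8, 2008.
Next Tuesday: November 11, 2008.
The following Thursday is November 13, 2008.

November 13, 2008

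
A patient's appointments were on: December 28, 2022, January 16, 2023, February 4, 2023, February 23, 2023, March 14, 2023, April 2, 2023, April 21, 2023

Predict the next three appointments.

Gaps between consecutive events: 19, 19, 19, 19, 19, 19 days — a constant 19-day interval.
April 21, 2023 + 19 days = May 10, 2023.
May 10, 2023 + 19 days = May 29, 2023.
May 29, 2023 + 19 days = June 17, 2023.

May 10, 2023; May 29, 2023; June 17, 2023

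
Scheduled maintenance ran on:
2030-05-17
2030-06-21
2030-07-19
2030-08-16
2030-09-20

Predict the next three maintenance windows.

All dates are Fridays, 35, 28, 28, 35 days apart.
Specifically, the 3rd Friday of each month.
3rd Friday of October 2030: 2030-10-18.
3rd Friday of November 2030: 2030-11-15.
December 2030 — 3rd Friday is 2030-12-20.

2030-10-18, 2030-11-15, 2030-12-20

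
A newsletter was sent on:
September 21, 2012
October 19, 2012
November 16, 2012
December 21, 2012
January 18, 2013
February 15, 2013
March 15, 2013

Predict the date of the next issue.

All dates are Fridays, 28, 28, 35, 28, 28, 28 days apart.
Specifically, the 3rd Friday of each month.
3rd Friday of April 2013: April 19, 2013.

April 19, 2013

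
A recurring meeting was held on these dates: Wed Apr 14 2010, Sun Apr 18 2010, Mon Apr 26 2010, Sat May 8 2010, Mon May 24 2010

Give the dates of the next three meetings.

Gaps: 4, 8, 12, 16 days — each gap is 4 larger than the previous one.
Next gap: 20 days. Mon May 24 2010 + 20 days = Sun Jun 13 2010.
Next gap: 24 days. Sun Jun 13 2010 + 24 days = Wed Jul 7 2010.
Next gap: 28 days. Wed Jul 7 2010 + 28 days = Wed Aug 4 2010.

Sun Jun 13 2010, Wed Jul 7 2010, Wed Aug 4 2010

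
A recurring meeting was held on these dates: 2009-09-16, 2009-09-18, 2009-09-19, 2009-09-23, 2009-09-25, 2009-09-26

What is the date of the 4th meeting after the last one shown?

2009-10-07

The gap pattern 2, 1, 4, 2, 1 repeats every 3 events.
These are the Wednesdays, Fridays and Saturdays of each week.
The following Wednesday is 2009-09-30.
Next Friday: 2009-10-02.
Next Saturday: 2009-10-03.
Next Wednesday: 2009-10-07.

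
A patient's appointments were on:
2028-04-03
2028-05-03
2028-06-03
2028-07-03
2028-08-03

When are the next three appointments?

2028-09-03, 2028-10-03, 2028-11-03

Each date is the 3rd; the gaps (30, 31, 30, 31) track the month lengths.
The rule is the 3rd of each month.
September 2028: 2028-09-03.
October 2028: 2028-10-03.
Next: November 2028 → 2028-11-03.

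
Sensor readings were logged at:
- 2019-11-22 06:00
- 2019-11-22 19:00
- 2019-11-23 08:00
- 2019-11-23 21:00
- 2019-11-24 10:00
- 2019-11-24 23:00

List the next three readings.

2019-11-25 12:00, 2019-11-26 01:00, 2019-11-26 14:00

Gaps: 13, 13, 13, 13, 13 hours — each event is 13 hours after the previous one.
2019-11-24 23:00 + 13 h = 2019-11-25 12:00.
2019-11-25 12:00 + 13 h = 2019-11-26 01:00.
2019-11-26 01:00 + 13 h = 2019-11-26 14:00.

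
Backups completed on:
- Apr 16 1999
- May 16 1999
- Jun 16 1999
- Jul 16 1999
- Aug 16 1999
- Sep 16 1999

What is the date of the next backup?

The day-of-month is always 16 (30, 31, 30, 31, 31 days between events).
So this recurs on the 16th of each month.
October 1999: Oct 16 1999.

Oct 16 1999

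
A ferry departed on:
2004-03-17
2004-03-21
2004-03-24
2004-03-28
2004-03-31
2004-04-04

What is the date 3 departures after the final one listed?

2004-04-14

The gap pattern 4, 3, 4, 3, 4 repeats every 2 events.
These are the Wednesdays and Sundays of each week.
The following Wednesday is 2004-04-07.
Next Sunday: 2004-04-11.
Next Wednesday: 2004-04-14.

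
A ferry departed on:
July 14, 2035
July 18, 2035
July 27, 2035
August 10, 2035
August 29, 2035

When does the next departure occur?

September 22, 2035

Gaps: 4, 9, 14, 19 days — each gap is 5 larger than the previous one.
Next gap: 24 days. August 29, 2035 + 24 days = September 22, 2035.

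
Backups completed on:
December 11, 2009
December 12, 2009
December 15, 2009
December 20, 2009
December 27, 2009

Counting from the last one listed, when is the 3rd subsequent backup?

January 29, 2010

Intervals are 1, 3, 5, 7 days — an arithmetic progression with common difference 2.
Next gap: 9 days. December 27, 2009 + 9 days = January 5, 2010.
Next gap: 11 days. January 5, 2010 + 11 days = January 16, 2010.
Next gap: 13 days. January 16, 2010 + 13 days = January 29, 2010.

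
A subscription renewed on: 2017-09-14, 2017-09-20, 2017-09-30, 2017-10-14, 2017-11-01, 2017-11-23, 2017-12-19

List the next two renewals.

2018-01-18, 2018-02-21

The spacing grows by 4 each time: 6, 10, 14, 18, 22, 26 days.
Next gap: 30 days. 2017-12-19 + 30 days = 2018-01-18.
Next gap: 34 days. 2018-01-18 + 34 days = 2018-02-21.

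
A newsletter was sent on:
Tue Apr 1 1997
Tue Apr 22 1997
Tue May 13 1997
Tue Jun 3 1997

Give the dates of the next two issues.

The spacing is 21, 21, 21 days — always 21 days.
Tue Jun 3 1997 + 21 days = Tue Jun 24 1997.
Tue Jun 24 1997 + 21 days = Tue Jul 15 1997.

Tue Jun 24 1997, Tue Jul 15 1997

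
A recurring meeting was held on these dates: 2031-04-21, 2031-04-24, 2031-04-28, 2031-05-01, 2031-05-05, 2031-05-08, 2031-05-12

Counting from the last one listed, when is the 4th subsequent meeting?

2031-05-26

Every event lands on a Monday or Thursday (gaps cycle 3, 4, 3, 4, 3, 4).
So the schedule is: every Monday and Thursday.
Next Thursday: 2031-05-15.
The following Monday is 2031-05-19.
The following Thursday is 2031-05-22.
The following Monday is 2031-05-26.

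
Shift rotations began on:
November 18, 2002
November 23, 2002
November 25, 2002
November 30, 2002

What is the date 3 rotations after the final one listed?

The gap pattern 5, 2, 5 repeats every 2 events.
These are the Mondays and Saturdays of each week.
The following Monday is December 2, 2002.
Next Saturday: December 7, 2002.
The following Monday is December 9, 2002.

December 9, 2002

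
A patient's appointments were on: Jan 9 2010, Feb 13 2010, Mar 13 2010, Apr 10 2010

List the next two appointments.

May 8 2010, Jun 12 2010

Gaps: 35, 28, 28 days — a mix of 28 and 35. Every date is a Saturday.
Each is the 2nd Saturday of its month.
May 2010 — 2nd Saturday is May 8 2010.
2nd Saturday of June 2010: Jun 12 2010.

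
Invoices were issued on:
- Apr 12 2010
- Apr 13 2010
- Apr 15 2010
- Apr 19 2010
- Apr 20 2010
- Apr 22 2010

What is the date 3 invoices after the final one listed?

The gap pattern 1, 2, 4, 1, 2 repeats every 3 events.
These are the Mondays, Tuesdays and Thursdays of each week.
Next Monday: Apr 26 2010.
The following Tuesday is Apr 27 2010.
The following Thursday is Apr 29 2010.

Apr 29 2010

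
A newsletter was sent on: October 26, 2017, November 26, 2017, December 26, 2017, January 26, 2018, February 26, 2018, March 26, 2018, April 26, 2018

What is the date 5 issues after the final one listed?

September 26, 2018

Gaps: 31, 30, 31, 31, 28, 31 days — not constant. Every event is on the 26th of the month.
Pattern: the 26th of each month.
Next: May 2018 → May 26, 2018.
June 2018: June 26, 2018.
Next: July 2018 → July 26, 2018.
August 2018: August 26, 2018.
Next: September 2018 → September 26, 2018.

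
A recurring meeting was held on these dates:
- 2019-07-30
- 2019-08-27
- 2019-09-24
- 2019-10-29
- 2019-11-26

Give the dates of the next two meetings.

2019-12-31, 2020-01-28

These are Tuesdays with 28, 28, 35, 28-day gaps.
Each is the final Tuesday of its month — 2019-07-30 is past the 28th, so '4th Tuesday' doesn't fit.
Last Tuesday of December 2019: 2019-12-31.
January 2020 ends with Tuesday 2020-01-28.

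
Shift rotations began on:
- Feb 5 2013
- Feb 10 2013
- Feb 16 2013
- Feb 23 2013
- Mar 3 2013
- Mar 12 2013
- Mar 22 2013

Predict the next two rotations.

Intervals are 5, 6, 7, 8, 9, 10 days — an arithmetic progression with common difference 1.
Next gap: 11 days. Mar 22 2013 + 11 days = Apr 2 2013.
Next gap: 12 days. Apr 2 2013 + 12 days = Apr 14 2013.

Apr 2 2013, Apr 14 2013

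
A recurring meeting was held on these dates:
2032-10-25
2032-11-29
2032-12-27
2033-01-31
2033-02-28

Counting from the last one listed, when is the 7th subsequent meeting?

2033-09-26

All Mondays; the gaps (35, 28, 35, 28) vary with month length.
This is the last Monday of each month.
March 2033 ends with Monday 2033-03-28.
April 2033 ends with Monday 2033-04-25.
Last Monday of May 2033: 2033-05-30.
June 2033 ends with Monday 2033-06-27.
Last Monday of July 2033: 2033-07-25.
August 2033 ends with Monday 2033-08-29.
Last Monday of September 2033: 2033-09-26.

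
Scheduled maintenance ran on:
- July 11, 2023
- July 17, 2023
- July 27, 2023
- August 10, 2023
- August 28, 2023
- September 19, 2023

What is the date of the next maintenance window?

October 15, 2023

The spacing grows by 4 each time: 6, 10, 14, 18, 22 days.
Next gap: 26 days. September 19, 2023 + 26 days = October 15, 2023.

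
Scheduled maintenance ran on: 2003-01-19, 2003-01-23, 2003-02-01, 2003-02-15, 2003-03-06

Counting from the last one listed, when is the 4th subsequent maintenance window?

The spacing grows by 5 each time: 4, 9, 14, 19 days.
Next gap: 24 days. 2003-03-06 + 24 days = 2003-03-30.
Next gap: 29 days. 2003-03-30 + 29 days = 2003-04-28.
Next gap: 34 days. 2003-04-28 + 34 days = 2003-06-01.
Next gap: 39 days. 2003-06-01 + 39 days = 2003-07-10.

2003-07-10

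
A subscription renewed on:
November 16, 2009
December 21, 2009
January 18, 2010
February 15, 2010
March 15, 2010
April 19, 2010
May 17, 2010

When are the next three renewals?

Gaps: 35, 28, 28, 28, 35, 28 days — a mix of 28 and 35. Every date is a Monday.
Each is the 3rd Monday of its month.
3rd Monday of June 2010: June 21, 2010.
July 2010 — 3rd Monday is July 19, 2010.
August 2010 — 3rd Monday is August 16, 2010.

June 21, 2010; July 19, 2010; August 16, 2010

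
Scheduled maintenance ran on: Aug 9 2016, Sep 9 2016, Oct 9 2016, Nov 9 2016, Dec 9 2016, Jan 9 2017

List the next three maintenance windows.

Feb 9 2017, Mar 9 2017, Apr 9 2017

Gaps: 31, 30, 31, 30, 31 days — not constant. Every event is on the 9th of the month.
Pattern: the 9th of each month.
Next: February 2017 → Feb 9 2017.
Next: March 2017 → Mar 9 2017.
April 2017: Apr 9 2017.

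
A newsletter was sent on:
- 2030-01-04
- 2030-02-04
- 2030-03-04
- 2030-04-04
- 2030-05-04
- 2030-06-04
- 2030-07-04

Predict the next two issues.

2030-08-04, 2030-09-04

The day-of-month is always 4 (31, 28, 31, 30, 31, 30 days between events).
So this recurs on the 4th of each month.
August 2030: 2030-08-04.
September 2030: 2030-09-04.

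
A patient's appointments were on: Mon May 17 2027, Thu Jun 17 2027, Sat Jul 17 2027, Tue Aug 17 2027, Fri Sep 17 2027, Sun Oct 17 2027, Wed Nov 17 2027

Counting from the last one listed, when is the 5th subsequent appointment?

Mon Apr 17 2028

Each date is the 17th; the gaps (31, 30, 31, 31, 30, 31) track the month lengths.
The rule is the 17th of each month.
Next: December 2027 → Fri Dec 17 2027.
Next: January 2028 → Mon Jan 17 2028.
February 2028: Thu Feb 17 2028.
March 2028: Fri Mar 17 2028.
April 2028: Mon Apr 17 2028.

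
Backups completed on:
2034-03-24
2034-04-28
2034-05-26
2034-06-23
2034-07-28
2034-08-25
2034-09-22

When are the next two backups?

2034-10-27, 2034-11-24

All dates are Fridays, 35, 28, 28, 35, 28, 28 days apart.
Specifically, the 4th Friday of each month.
October 2034 — 4th Friday is 2034-10-27.
November 2034 — 4th Friday is 2034-11-24.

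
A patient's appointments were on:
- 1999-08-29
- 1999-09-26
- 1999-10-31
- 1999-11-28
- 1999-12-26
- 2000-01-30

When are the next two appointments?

These are Sundays with 28, 35, 28, 28, 35-day gaps.
Each is the final Sunday of its month — 1999-08-29 is past the 28th, so '4th Sunday' doesn't fit.
February 2000 ends with Sunday 2000-02-27.
Last Sunday of March 2000: 2000-03-26.

2000-02-27, 2000-03-26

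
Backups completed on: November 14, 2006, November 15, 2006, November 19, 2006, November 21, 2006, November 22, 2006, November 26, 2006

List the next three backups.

Every event lands on a Tuesday or Wednesday or Sunday (gaps cycle 1, 4, 2, 1, 4).
So the schedule is: every Tuesday, Wednesday and Sunday.
Next Tuesday: November 28, 2006.
Next Wednesday: November 29, 2006.
The following Sunday is December 3, 2006.

November 28, 2006; November 29, 2006; December 3, 2006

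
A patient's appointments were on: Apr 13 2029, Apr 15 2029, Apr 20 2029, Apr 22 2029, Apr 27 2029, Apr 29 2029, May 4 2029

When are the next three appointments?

May 6 2029, May 11 2029, May 13 2029

The gap pattern 2, 5, 2, 5, 2, 5 repeats every 2 events.
These are the Fridays and Sundays of each week.
Next Sunday: May 6 2029.
Next Friday: May 11 2029.
The following Sunday is May 13 2029.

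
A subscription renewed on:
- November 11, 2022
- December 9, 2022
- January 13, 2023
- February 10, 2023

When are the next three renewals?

March 10, 2023; April 14, 2023; May 12, 2023

All dates are Fridays, 28, 35, 28 days apart.
Specifically, the 2nd Friday of each month.
March 2023 — 2nd Friday is March 10, 2023.
2nd Friday of April 2023: April 14, 2023.
2nd Friday of May 2023: May 12, 2023.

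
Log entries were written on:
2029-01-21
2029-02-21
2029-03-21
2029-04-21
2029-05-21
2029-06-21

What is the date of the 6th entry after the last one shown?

2029-12-21

The day-of-month is always 21 (31, 28, 31, 30, 31 days between events).
So this recurs on the 21st of each month.
July 2029: 2029-07-21.
Next: August 2029 → 2029-08-21.
Next: September 2029 → 2029-09-21.
Next: October 2029 → 2029-10-21.
Next: November 2029 → 2029-11-21.
Next: December 2029 → 2029-12-21.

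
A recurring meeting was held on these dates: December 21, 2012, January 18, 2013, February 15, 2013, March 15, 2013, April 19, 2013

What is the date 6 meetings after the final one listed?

All dates are Fridays, 28, 28, 28, 35 days apart.
Specifically, the 3rd Friday of each month.
May 2013 — 3rd Friday is May 17, 2013.
3rd Friday of June 2013: June 21, 2013.
3rd Friday of July 2013: July 19, 2013.
3rd Friday of August 2013: August 16, 2013.
September 2013 — 3rd Friday is September 20, 2013.
3rd Friday of October 2013: October 18, 2013.

October 18, 2013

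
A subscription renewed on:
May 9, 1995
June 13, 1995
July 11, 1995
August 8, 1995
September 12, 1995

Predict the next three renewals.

Gaps: 35, 28, 28, 35 days — a mix of 28 and 35. Every date is a Tuesday.
Each is the 2nd Tuesday of its month.
2nd Tuesday of October 1995: October 10, 1995.
2nd Tuesday of November 1995: November 14, 1995.
2nd Tuesday of December 1995: December 12, 1995.

October 10, 1995; November 14, 1995; December 12, 1995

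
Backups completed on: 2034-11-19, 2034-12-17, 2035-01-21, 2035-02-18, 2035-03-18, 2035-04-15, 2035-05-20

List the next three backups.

These are Sundays at 28- or 35-day spacing (28, 35, 28, 28, 28, 35).
The pattern: 3rd Sunday of the month.
3rd Sunday of June 2035: 2035-06-17.
3rd Sunday of July 2035: 2035-07-15.
August 2035 — 3rd Sunday is 2035-08-19.

2035-06-17, 2035-07-15, 2035-08-19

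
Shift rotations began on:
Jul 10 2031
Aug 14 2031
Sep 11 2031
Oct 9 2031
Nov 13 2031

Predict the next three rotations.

These are Thursdays at 28- or 35-day spacing (35, 28, 28, 35).
The pattern: 2nd Thursday of the month.
2nd Thursday of December 2031: Dec 11 2031.
January 2032 — 2nd Thursday is Jan 8 2032.
2nd Thursday of February 2032: Feb 12 2032.

Dec 11 2031, Jan 8 2032, Feb 12 2032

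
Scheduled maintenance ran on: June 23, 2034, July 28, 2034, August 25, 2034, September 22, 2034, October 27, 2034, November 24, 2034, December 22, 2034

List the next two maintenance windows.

Gaps: 35, 28, 28, 35, 28, 28 days — a mix of 28 and 35. Every date is a Friday.
Each is the 4th Friday of its month.
4th Friday of January 2035: January 26, 2035.
4th Friday of February 2035: February 23, 2035.

January 26, 2035; February 23, 2035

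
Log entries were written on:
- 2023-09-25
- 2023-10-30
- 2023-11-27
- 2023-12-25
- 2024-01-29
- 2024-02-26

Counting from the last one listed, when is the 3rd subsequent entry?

All Mondays; the gaps (35, 28, 28, 35, 28) vary with month length.
This is the last Monday of each month.
Last Monday of March 2024: 2024-03-25.
Last Monday of April 2024: 2024-04-29.
Last Monday of May 2024: 2024-05-27.

2024-05-27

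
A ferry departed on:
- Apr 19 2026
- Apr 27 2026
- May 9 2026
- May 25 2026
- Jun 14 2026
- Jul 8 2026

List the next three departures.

Intervals are 8, 12, 16, 20, 24 days — an arithmetic progression with common difference 4.
Next gap: 28 days. Jul 8 2026 + 28 days = Aug 5 2026.
Next gap: 32 days. Aug 5 2026 + 32 days = Sep 6 2026.
Next gap: 36 days. Sep 6 2026 + 36 days = Oct 12 2026.

Aug 5 2026, Sep 6 2026, Oct 12 2026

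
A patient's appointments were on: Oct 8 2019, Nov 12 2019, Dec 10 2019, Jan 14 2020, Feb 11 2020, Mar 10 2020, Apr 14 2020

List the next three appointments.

Gaps: 35, 28, 35, 28, 28, 35 days — a mix of 28 and 35. Every date is a Tuesday.
Each is the 2nd Tuesday of its month.
May 2020 — 2nd Tuesday is May 12 2020.
2nd Tuesday of June 2020: Jun 9 2020.
2nd Tuesday of July 2020: Jul 14 2020.

May 12 2020, Jun 9 2020, Jul 14 2020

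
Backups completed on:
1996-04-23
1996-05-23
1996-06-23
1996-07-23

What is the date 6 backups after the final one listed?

Each date is the 23rd; the gaps (30, 31, 30) track the month lengths.
The rule is the 23rd of each month.
Next: August 1996 → 1996-08-23.
September 1996: 1996-09-23.
Next: October 1996 → 1996-10-23.
November 1996: 1996-11-23.
Next: December 1996 → 1996-12-23.
January 1997: 1997-01-23.

1997-01-23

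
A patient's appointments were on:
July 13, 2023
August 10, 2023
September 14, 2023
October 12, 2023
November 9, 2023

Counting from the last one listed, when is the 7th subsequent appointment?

June 13, 2024

All dates are Thursdays, 28, 35, 28, 28 days apart.
Specifically, the 2nd Thursday of each month.
December 2023 — 2nd Thursday is December 14, 2023.
January 2024 — 2nd Thursday is January 11, 2024.
2nd Thursday of February 2024: February 8, 2024.
March 2024 — 2nd Thursday is March 14, 2024.
2nd Thursday of April 2024: April 11, 2024.
May 2024 — 2nd Thursday is May 9, 2024.
2nd Thursday of June 2024: June 13, 2024.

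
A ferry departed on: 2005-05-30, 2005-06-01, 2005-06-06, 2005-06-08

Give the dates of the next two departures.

Every event lands on a Monday or Wednesday (gaps cycle 2, 5, 2).
So the schedule is: every Monday and Wednesday.
The following Monday is 2005-06-13.
The following Wednesday is 2005-06-15.

2005-06-13, 2005-06-15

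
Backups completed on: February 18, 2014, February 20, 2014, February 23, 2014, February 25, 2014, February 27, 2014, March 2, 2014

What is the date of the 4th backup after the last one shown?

March 11, 2014

The gap pattern 2, 3, 2, 2, 3 repeats every 3 events.
These are the Tuesdays, Thursdays and Sundays of each week.
The following Tuesday is March 4, 2014.
The following Thursday is March 6, 2014.
The following Sunday is March 9, 2014.
Next Tuesday: March 11, 2014.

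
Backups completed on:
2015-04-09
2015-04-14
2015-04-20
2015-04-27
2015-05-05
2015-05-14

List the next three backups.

2015-05-24, 2015-06-04, 2015-06-16

The spacing grows by 1 each time: 5, 6, 7, 8, 9 days.
Next gap: 10 days. 2015-05-14 + 10 days = 2015-05-24.
Next gap: 11 days. 2015-05-24 + 11 days = 2015-06-04.
Next gap: 12 days. 2015-06-04 + 12 days = 2015-06-16.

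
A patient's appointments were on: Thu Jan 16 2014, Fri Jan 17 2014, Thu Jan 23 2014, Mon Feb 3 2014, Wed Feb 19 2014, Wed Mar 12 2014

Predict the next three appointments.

Intervals are 1, 6, 11, 16, 21 days — an arithmetic progression with common difference 5.
Next gap: 26 days. Wed Mar 12 2014 + 26 days = Mon Apr 7 2014.
Next gap: 31 days. Mon Apr 7 2014 + 31 days = Thu May 8 2014.
Next gap: 36 days. Thu May 8 2014 + 36 days = Fri Jun 13 2014.

Mon Apr 7 2014, Thu May 8 2014, Fri Jun 13 2014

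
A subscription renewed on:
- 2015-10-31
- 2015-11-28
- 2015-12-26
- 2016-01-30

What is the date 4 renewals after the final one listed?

All Saturdays; the gaps (28, 28, 35) vary with month length.
This is the last Saturday of each month.
Last Saturday of February 2016: 2016-02-27.
March 2016 ends with Saturday 2016-03-26.
Last Saturday of April 2016: 2016-04-30.
Last Saturday of May 2016: 2016-05-28.

2016-05-28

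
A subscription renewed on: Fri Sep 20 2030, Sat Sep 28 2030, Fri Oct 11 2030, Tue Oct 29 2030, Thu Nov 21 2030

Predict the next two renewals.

Thu Dec 19 2030, Tue Jan 21 2031

The spacing grows by 5 each time: 8, 13, 18, 23 days.
Next gap: 28 days. Thu Nov 21 2030 + 28 days = Thu Dec 19 2030.
Next gap: 33 days. Thu Dec 19 2030 + 33 days = Tue Jan 21 2031.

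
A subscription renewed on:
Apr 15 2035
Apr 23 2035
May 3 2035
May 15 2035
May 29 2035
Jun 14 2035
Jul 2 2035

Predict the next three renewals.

The spacing grows by 2 each time: 8, 10, 12, 14, 16, 18 days.
Next gap: 20 days. Jul 2 2035 + 20 days = Jul 22 2035.
Next gap: 22 days. Jul 22 2035 + 22 days = Aug 13 2035.
Next gap: 24 days. Aug 13 2035 + 24 days = Sep 6 2035.

Jul 22 2035, Aug 13 2035, Sep 6 2035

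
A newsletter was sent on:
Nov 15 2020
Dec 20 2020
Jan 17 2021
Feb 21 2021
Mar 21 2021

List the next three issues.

Apr 18 2021, May 16 2021, Jun 20 2021

These are Sundays at 28- or 35-day spacing (35, 28, 35, 28).
The pattern: 3rd Sunday of the month.
April 2021 — 3rd Sunday is Apr 18 2021.
May 2021 — 3rd Sunday is May 16 2021.
3rd Sunday of June 2021: Jun 20 2021.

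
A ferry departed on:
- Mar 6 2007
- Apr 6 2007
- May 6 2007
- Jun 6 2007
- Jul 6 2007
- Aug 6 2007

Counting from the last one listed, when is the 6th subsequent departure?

Feb 6 2008

The day-of-month is always 6 (31, 30, 31, 30, 31 days between events).
So this recurs on the 6th of each month.
September 2007: Sep 6 2007.
October 2007: Oct 6 2007.
November 2007: Nov 6 2007.
Next: December 2007 → Dec 6 2007.
January 2008: Jan 6 2008.
February 2008: Feb 6 2008.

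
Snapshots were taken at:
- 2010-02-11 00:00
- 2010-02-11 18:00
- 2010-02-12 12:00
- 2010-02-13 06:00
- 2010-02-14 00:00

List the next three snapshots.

Gaps: 18, 18, 18, 18 hours — each event is 18 hours after the previous one.
2010-02-14 00:00 + 18 h = 2010-02-14 18:00.
2010-02-14 18:00 + 18 h = 2010-02-15 12:00.
2010-02-15 12:00 + 18 h = 2010-02-16 06:00.

2010-02-14 18:00, 2010-02-15 12:00, 2010-02-16 06:00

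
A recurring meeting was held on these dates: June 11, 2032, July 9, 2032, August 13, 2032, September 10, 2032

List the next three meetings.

October 8, 2032; November 12, 2032; December 10, 2032

These are Fridays at 28- or 35-day spacing (28, 35, 28).
The pattern: 2nd Friday of the month.
October 2032 — 2nd Friday is October 8, 2032.
November 2032 — 2nd Friday is November 12, 2032.
December 2032 — 2nd Friday is December 10, 2032.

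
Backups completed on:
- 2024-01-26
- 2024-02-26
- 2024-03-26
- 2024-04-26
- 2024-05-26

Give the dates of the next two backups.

2024-06-26, 2024-07-26

The day-of-month is always 26 (31, 29, 31, 30 days between events).
So this recurs on the 26th of each month.
June 2024: 2024-06-26.
July 2024: 2024-07-26.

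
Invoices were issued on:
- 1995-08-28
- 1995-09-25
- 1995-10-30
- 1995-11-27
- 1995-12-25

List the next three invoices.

1996-01-29, 1996-02-26, 1996-03-25

These are Mondays with 28, 35, 28, 28-day gaps.
Each is the final Monday of its month — 1995-10-30 is past the 28th, so '4th Monday' doesn't fit.
January 1996 ends with Monday 1996-01-29.
Last Monday of February 1996: 1996-02-26.
Last Monday of March 1996: 1996-03-25.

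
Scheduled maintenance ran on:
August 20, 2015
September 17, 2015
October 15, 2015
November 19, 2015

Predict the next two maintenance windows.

December 17, 2015; January 21, 2016

All dates are Thursdays, 28, 28, 35 days apart.
Specifically, the 3rd Thursday of each month.
December 2015 — 3rd Thursday is December 17, 2015.
January 2016 — 3rd Thursday is January 21, 2016.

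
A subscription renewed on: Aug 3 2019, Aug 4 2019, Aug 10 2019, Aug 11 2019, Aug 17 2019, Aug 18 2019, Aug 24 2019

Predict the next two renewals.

Gaps: 1, 6, 1, 6, 1, 6 days — not constant, but cyclic with period 2.
The events fall on every Saturday and Sunday.
Next Sunday: Aug 25 2019.
The following Saturday is Aug 31 2019.

Aug 25 2019, Aug 31 2019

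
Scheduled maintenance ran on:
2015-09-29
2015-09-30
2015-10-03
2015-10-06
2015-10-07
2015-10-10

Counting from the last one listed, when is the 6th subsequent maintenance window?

Every event lands on a Tuesday or Wednesday or Saturday (gaps cycle 1, 3, 3, 1, 3).
So the schedule is: every Tuesday, Wednesday and Saturday.
The following Tuesday is 2015-10-13.
The following Wednesday is 2015-10-14.
Next Saturday: 2015-10-17.
Next Tuesday: 2015-10-20.
Next Wednesday: 2015-10-21.
The following Saturday is 2015-10-24.

2015-10-24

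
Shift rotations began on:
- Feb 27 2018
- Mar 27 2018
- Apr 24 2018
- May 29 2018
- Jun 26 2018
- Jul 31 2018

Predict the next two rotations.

Aug 28 2018, Sep 25 2018

All Tuesdays; the gaps (28, 28, 35, 28, 35) vary with month length.
This is the last Tuesday of each month.
August 2018 ends with Tuesday Aug 28 2018.
Last Tuesday of September 2018: Sep 25 2018.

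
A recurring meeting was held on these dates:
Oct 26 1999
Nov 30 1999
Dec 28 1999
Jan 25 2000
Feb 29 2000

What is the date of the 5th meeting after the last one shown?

All Tuesdays; the gaps (35, 28, 28, 35) vary with month length.
This is the last Tuesday of each month.
Last Tuesday of March 2000: Mar 28 2000.
Last Tuesday of April 2000: Apr 25 2000.
May 2000 ends with Tuesday May 30 2000.
June 2000 ends with Tuesday Jun 27 2000.
July 2000 ends with Tuesday Jul 25 2000.

Jul 25 2000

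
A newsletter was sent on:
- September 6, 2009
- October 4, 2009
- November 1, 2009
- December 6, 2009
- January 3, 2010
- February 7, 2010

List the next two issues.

All dates are Sundays, 28, 28, 35, 28, 35 days apart.
Specifically, the 1st Sunday of each month.
March 2010 — 1st Sunday is March 7, 2010.
1st Sunday of April 2010: April 4, 2010.

March 7, 2010; April 4, 2010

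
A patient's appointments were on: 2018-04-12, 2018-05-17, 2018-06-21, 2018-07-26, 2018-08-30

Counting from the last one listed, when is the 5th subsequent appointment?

The spacing is 35, 35, 35, 35 days — always 35 days.
2018-08-30 + 35 days = 2018-10-04.
2018-10-04 + 35 days = 2018-11-08.
2018-11-08 + 35 days = 2018-12-13.
2018-12-13 + 35 days = 2019-01-17.
2019-01-17 + 35 days = 2019-02-21.

2019-02-21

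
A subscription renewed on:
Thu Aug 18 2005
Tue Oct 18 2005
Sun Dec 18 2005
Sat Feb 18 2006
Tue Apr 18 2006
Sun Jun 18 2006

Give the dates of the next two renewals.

Fri Aug 18 2006, Wed Oct 18 2006

The day-of-month is always 18 (61, 61, 62, 59, 61 days between events).
So this recurs on the 18th of every 2 months.
August 2006: Fri Aug 18 2006.
October 2006: Wed Oct 18 2006.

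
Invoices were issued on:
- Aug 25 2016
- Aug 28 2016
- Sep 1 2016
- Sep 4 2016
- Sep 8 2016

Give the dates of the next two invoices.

Sep 11 2016, Sep 15 2016

The gap pattern 3, 4, 3, 4 repeats every 2 events.
These are the Thursdays and Sundays of each week.
Next Sunday: Sep 11 2016.
The following Thursday is Sep 15 2016.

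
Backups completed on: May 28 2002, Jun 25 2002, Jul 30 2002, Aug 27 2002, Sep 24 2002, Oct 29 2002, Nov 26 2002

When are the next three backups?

Every date is a Tuesday; gaps 28, 35, 28, 28, 35, 28 days.
Each is the last Tuesday of its month (at least one falls on the 29th or later, ruling out '4th Tuesday').
December 2002 ends with Tuesday Dec 31 2002.
Last Tuesday of January 2003: Jan 28 2003.
February 2003 ends with Tuesday Feb 25 2003.

Dec 31 2002, Jan 28 2003, Feb 25 2003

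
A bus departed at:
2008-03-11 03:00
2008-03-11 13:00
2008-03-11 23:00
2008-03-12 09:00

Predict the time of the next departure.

2008-03-12 19:00

Gaps: 10, 10, 10 hours — each event is 10 hours after the previous one.
2008-03-12 09:00 + 10 h = 2008-03-12 19:00.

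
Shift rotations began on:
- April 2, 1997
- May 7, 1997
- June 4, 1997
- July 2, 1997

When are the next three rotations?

August 6, 1997; September 3, 1997; October 1, 1997

These are Wednesdays at 28- or 35-day spacing (35, 28, 28).
The pattern: 1st Wednesday of the month.
1st Wednesday of August 1997: August 6, 1997.
1st Wednesday of September 1997: September 3, 1997.
October 1997 — 1st Wednesday is October 1, 1997.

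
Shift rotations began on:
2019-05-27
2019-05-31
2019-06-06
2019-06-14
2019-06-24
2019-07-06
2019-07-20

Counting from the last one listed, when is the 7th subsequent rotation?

Intervals are 4, 6, 8, 10, 12, 14 days — an arithmetic progression with common difference 2.
Next gap: 16 days. 2019-07-20 + 16 days = 2019-08-05.
Next gap: 18 days. 2019-08-05 + 18 days = 2019-08-23.
Next gap: 20 days. 2019-08-23 + 20 days = 2019-09-12.
Next gap: 22 days. 2019-09-12 + 22 days = 2019-10-04.
Next gap: 24 days. 2019-10-04 + 24 days = 2019-10-28.
Next gap: 26 days. 2019-10-28 + 26 days = 2019-11-23.
Next gap: 28 days. 2019-11-23 + 28 days = 2019-12-21.

2019-12-21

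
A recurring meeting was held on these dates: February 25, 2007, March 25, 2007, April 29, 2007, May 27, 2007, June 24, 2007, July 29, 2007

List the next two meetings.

These are Sundays with 28, 35, 28, 28, 35-day gaps.
Each is the final Sunday of its month — April 29, 2007 is past the 28th, so '4th Sunday' doesn't fit.
Last Sunday of August 2007: August 26, 2007.
September 2007 ends with Sunday September 30, 2007.

August 26, 2007; September 30, 2007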